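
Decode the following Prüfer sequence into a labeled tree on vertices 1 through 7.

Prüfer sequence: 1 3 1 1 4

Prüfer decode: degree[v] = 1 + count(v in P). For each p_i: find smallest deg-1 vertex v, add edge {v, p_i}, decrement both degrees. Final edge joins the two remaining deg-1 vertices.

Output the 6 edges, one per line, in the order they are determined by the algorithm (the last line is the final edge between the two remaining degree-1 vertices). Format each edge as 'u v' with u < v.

Answer: 1 2
3 5
1 3
1 6
1 4
4 7

Derivation:
Initial degrees: {1:4, 2:1, 3:2, 4:2, 5:1, 6:1, 7:1}
Step 1: smallest deg-1 vertex = 2, p_1 = 1. Add edge {1,2}. Now deg[2]=0, deg[1]=3.
Step 2: smallest deg-1 vertex = 5, p_2 = 3. Add edge {3,5}. Now deg[5]=0, deg[3]=1.
Step 3: smallest deg-1 vertex = 3, p_3 = 1. Add edge {1,3}. Now deg[3]=0, deg[1]=2.
Step 4: smallest deg-1 vertex = 6, p_4 = 1. Add edge {1,6}. Now deg[6]=0, deg[1]=1.
Step 5: smallest deg-1 vertex = 1, p_5 = 4. Add edge {1,4}. Now deg[1]=0, deg[4]=1.
Final: two remaining deg-1 vertices are 4, 7. Add edge {4,7}.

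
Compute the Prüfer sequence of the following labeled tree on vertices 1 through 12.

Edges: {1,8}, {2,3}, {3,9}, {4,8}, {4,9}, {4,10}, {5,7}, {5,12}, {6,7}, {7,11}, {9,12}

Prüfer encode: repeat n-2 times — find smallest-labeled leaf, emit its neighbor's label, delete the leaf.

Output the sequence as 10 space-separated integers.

Answer: 8 3 9 7 4 4 9 12 7 5

Derivation:
Step 1: leaves = {1,2,6,10,11}. Remove smallest leaf 1, emit neighbor 8.
Step 2: leaves = {2,6,8,10,11}. Remove smallest leaf 2, emit neighbor 3.
Step 3: leaves = {3,6,8,10,11}. Remove smallest leaf 3, emit neighbor 9.
Step 4: leaves = {6,8,10,11}. Remove smallest leaf 6, emit neighbor 7.
Step 5: leaves = {8,10,11}. Remove smallest leaf 8, emit neighbor 4.
Step 6: leaves = {10,11}. Remove smallest leaf 10, emit neighbor 4.
Step 7: leaves = {4,11}. Remove smallest leaf 4, emit neighbor 9.
Step 8: leaves = {9,11}. Remove smallest leaf 9, emit neighbor 12.
Step 9: leaves = {11,12}. Remove smallest leaf 11, emit neighbor 7.
Step 10: leaves = {7,12}. Remove smallest leaf 7, emit neighbor 5.
Done: 2 vertices remain (5, 12). Sequence = [8 3 9 7 4 4 9 12 7 5]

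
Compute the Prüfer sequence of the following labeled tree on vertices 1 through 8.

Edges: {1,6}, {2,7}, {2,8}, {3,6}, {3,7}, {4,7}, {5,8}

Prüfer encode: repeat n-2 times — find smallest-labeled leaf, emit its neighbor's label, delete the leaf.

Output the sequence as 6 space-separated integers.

Answer: 6 7 8 3 7 2

Derivation:
Step 1: leaves = {1,4,5}. Remove smallest leaf 1, emit neighbor 6.
Step 2: leaves = {4,5,6}. Remove smallest leaf 4, emit neighbor 7.
Step 3: leaves = {5,6}. Remove smallest leaf 5, emit neighbor 8.
Step 4: leaves = {6,8}. Remove smallest leaf 6, emit neighbor 3.
Step 5: leaves = {3,8}. Remove smallest leaf 3, emit neighbor 7.
Step 6: leaves = {7,8}. Remove smallest leaf 7, emit neighbor 2.
Done: 2 vertices remain (2, 8). Sequence = [6 7 8 3 7 2]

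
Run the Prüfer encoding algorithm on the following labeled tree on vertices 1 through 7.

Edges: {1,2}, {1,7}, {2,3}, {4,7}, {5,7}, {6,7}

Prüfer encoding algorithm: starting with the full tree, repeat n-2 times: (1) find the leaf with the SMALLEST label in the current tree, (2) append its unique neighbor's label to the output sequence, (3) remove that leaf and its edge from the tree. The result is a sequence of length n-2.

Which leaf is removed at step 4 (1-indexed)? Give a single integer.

Answer: 4

Derivation:
Step 1: current leaves = {3,4,5,6}. Remove leaf 3 (neighbor: 2).
Step 2: current leaves = {2,4,5,6}. Remove leaf 2 (neighbor: 1).
Step 3: current leaves = {1,4,5,6}. Remove leaf 1 (neighbor: 7).
Step 4: current leaves = {4,5,6}. Remove leaf 4 (neighbor: 7).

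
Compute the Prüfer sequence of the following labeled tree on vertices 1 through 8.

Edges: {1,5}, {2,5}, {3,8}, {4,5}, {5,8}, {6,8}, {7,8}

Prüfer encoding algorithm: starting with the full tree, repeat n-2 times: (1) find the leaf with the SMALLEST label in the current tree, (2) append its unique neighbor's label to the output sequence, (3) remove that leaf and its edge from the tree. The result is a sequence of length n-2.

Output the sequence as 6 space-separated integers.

Step 1: leaves = {1,2,3,4,6,7}. Remove smallest leaf 1, emit neighbor 5.
Step 2: leaves = {2,3,4,6,7}. Remove smallest leaf 2, emit neighbor 5.
Step 3: leaves = {3,4,6,7}. Remove smallest leaf 3, emit neighbor 8.
Step 4: leaves = {4,6,7}. Remove smallest leaf 4, emit neighbor 5.
Step 5: leaves = {5,6,7}. Remove smallest leaf 5, emit neighbor 8.
Step 6: leaves = {6,7}. Remove smallest leaf 6, emit neighbor 8.
Done: 2 vertices remain (7, 8). Sequence = [5 5 8 5 8 8]

Answer: 5 5 8 5 8 8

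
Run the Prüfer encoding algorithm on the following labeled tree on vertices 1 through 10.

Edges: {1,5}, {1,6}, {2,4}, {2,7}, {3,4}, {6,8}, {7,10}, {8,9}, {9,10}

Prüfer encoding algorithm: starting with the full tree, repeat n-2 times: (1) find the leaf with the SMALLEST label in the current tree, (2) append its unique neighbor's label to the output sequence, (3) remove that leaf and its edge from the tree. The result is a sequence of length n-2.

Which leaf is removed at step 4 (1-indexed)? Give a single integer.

Answer: 5

Derivation:
Step 1: current leaves = {3,5}. Remove leaf 3 (neighbor: 4).
Step 2: current leaves = {4,5}. Remove leaf 4 (neighbor: 2).
Step 3: current leaves = {2,5}. Remove leaf 2 (neighbor: 7).
Step 4: current leaves = {5,7}. Remove leaf 5 (neighbor: 1).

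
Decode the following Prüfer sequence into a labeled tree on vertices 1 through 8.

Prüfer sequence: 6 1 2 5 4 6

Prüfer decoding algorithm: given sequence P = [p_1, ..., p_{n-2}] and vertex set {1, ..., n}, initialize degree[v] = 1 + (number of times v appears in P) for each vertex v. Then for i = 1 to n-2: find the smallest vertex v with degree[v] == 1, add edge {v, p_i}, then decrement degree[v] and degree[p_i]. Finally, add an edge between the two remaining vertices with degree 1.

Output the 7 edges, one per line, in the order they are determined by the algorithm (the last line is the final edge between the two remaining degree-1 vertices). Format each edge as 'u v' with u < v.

Initial degrees: {1:2, 2:2, 3:1, 4:2, 5:2, 6:3, 7:1, 8:1}
Step 1: smallest deg-1 vertex = 3, p_1 = 6. Add edge {3,6}. Now deg[3]=0, deg[6]=2.
Step 2: smallest deg-1 vertex = 7, p_2 = 1. Add edge {1,7}. Now deg[7]=0, deg[1]=1.
Step 3: smallest deg-1 vertex = 1, p_3 = 2. Add edge {1,2}. Now deg[1]=0, deg[2]=1.
Step 4: smallest deg-1 vertex = 2, p_4 = 5. Add edge {2,5}. Now deg[2]=0, deg[5]=1.
Step 5: smallest deg-1 vertex = 5, p_5 = 4. Add edge {4,5}. Now deg[5]=0, deg[4]=1.
Step 6: smallest deg-1 vertex = 4, p_6 = 6. Add edge {4,6}. Now deg[4]=0, deg[6]=1.
Final: two remaining deg-1 vertices are 6, 8. Add edge {6,8}.

Answer: 3 6
1 7
1 2
2 5
4 5
4 6
6 8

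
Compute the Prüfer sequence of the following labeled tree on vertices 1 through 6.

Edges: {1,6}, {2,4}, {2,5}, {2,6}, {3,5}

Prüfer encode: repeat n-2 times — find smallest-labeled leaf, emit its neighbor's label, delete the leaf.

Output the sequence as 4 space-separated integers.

Step 1: leaves = {1,3,4}. Remove smallest leaf 1, emit neighbor 6.
Step 2: leaves = {3,4,6}. Remove smallest leaf 3, emit neighbor 5.
Step 3: leaves = {4,5,6}. Remove smallest leaf 4, emit neighbor 2.
Step 4: leaves = {5,6}. Remove smallest leaf 5, emit neighbor 2.
Done: 2 vertices remain (2, 6). Sequence = [6 5 2 2]

Answer: 6 5 2 2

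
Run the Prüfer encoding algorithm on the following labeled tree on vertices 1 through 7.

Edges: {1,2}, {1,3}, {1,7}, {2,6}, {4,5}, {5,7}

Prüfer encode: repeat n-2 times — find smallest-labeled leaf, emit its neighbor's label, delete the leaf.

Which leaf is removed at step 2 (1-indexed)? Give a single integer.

Step 1: current leaves = {3,4,6}. Remove leaf 3 (neighbor: 1).
Step 2: current leaves = {4,6}. Remove leaf 4 (neighbor: 5).

Answer: 4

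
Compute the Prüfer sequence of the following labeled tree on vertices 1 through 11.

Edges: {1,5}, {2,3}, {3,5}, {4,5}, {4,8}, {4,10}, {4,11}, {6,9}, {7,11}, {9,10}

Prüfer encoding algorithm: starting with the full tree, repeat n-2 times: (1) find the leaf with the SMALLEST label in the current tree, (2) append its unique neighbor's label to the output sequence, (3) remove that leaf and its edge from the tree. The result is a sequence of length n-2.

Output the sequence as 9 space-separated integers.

Step 1: leaves = {1,2,6,7,8}. Remove smallest leaf 1, emit neighbor 5.
Step 2: leaves = {2,6,7,8}. Remove smallest leaf 2, emit neighbor 3.
Step 3: leaves = {3,6,7,8}. Remove smallest leaf 3, emit neighbor 5.
Step 4: leaves = {5,6,7,8}. Remove smallest leaf 5, emit neighbor 4.
Step 5: leaves = {6,7,8}. Remove smallest leaf 6, emit neighbor 9.
Step 6: leaves = {7,8,9}. Remove smallest leaf 7, emit neighbor 11.
Step 7: leaves = {8,9,11}. Remove smallest leaf 8, emit neighbor 4.
Step 8: leaves = {9,11}. Remove smallest leaf 9, emit neighbor 10.
Step 9: leaves = {10,11}. Remove smallest leaf 10, emit neighbor 4.
Done: 2 vertices remain (4, 11). Sequence = [5 3 5 4 9 11 4 10 4]

Answer: 5 3 5 4 9 11 4 10 4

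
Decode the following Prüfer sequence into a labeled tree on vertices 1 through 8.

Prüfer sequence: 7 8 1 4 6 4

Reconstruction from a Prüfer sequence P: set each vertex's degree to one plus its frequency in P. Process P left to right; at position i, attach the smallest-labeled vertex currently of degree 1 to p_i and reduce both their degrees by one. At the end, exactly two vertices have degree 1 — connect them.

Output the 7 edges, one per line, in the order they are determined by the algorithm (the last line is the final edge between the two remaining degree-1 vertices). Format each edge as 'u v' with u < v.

Initial degrees: {1:2, 2:1, 3:1, 4:3, 5:1, 6:2, 7:2, 8:2}
Step 1: smallest deg-1 vertex = 2, p_1 = 7. Add edge {2,7}. Now deg[2]=0, deg[7]=1.
Step 2: smallest deg-1 vertex = 3, p_2 = 8. Add edge {3,8}. Now deg[3]=0, deg[8]=1.
Step 3: smallest deg-1 vertex = 5, p_3 = 1. Add edge {1,5}. Now deg[5]=0, deg[1]=1.
Step 4: smallest deg-1 vertex = 1, p_4 = 4. Add edge {1,4}. Now deg[1]=0, deg[4]=2.
Step 5: smallest deg-1 vertex = 7, p_5 = 6. Add edge {6,7}. Now deg[7]=0, deg[6]=1.
Step 6: smallest deg-1 vertex = 6, p_6 = 4. Add edge {4,6}. Now deg[6]=0, deg[4]=1.
Final: two remaining deg-1 vertices are 4, 8. Add edge {4,8}.

Answer: 2 7
3 8
1 5
1 4
6 7
4 6
4 8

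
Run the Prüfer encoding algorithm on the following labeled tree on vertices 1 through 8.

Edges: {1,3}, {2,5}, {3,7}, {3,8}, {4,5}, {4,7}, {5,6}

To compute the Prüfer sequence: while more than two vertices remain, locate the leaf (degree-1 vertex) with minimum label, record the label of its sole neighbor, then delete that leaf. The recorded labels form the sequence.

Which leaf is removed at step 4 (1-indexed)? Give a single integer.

Answer: 5

Derivation:
Step 1: current leaves = {1,2,6,8}. Remove leaf 1 (neighbor: 3).
Step 2: current leaves = {2,6,8}. Remove leaf 2 (neighbor: 5).
Step 3: current leaves = {6,8}. Remove leaf 6 (neighbor: 5).
Step 4: current leaves = {5,8}. Remove leaf 5 (neighbor: 4).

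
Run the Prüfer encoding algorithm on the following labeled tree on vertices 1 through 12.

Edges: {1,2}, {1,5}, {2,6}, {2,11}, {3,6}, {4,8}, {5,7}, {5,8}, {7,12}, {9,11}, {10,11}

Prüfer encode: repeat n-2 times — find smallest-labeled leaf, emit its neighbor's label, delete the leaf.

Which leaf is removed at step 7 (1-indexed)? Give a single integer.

Step 1: current leaves = {3,4,9,10,12}. Remove leaf 3 (neighbor: 6).
Step 2: current leaves = {4,6,9,10,12}. Remove leaf 4 (neighbor: 8).
Step 3: current leaves = {6,8,9,10,12}. Remove leaf 6 (neighbor: 2).
Step 4: current leaves = {8,9,10,12}. Remove leaf 8 (neighbor: 5).
Step 5: current leaves = {9,10,12}. Remove leaf 9 (neighbor: 11).
Step 6: current leaves = {10,12}. Remove leaf 10 (neighbor: 11).
Step 7: current leaves = {11,12}. Remove leaf 11 (neighbor: 2).

Answer: 11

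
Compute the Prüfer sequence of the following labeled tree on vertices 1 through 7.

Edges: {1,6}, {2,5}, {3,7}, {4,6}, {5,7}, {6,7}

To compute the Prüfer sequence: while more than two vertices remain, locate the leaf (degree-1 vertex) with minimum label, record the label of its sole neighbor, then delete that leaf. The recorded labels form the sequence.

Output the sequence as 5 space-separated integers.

Step 1: leaves = {1,2,3,4}. Remove smallest leaf 1, emit neighbor 6.
Step 2: leaves = {2,3,4}. Remove smallest leaf 2, emit neighbor 5.
Step 3: leaves = {3,4,5}. Remove smallest leaf 3, emit neighbor 7.
Step 4: leaves = {4,5}. Remove smallest leaf 4, emit neighbor 6.
Step 5: leaves = {5,6}. Remove smallest leaf 5, emit neighbor 7.
Done: 2 vertices remain (6, 7). Sequence = [6 5 7 6 7]

Answer: 6 5 7 6 7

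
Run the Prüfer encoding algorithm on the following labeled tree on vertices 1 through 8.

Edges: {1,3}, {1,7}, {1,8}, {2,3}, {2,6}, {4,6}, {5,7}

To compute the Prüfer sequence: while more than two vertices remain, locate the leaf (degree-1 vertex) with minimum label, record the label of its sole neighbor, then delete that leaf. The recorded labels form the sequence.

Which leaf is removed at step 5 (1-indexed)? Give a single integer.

Step 1: current leaves = {4,5,8}. Remove leaf 4 (neighbor: 6).
Step 2: current leaves = {5,6,8}. Remove leaf 5 (neighbor: 7).
Step 3: current leaves = {6,7,8}. Remove leaf 6 (neighbor: 2).
Step 4: current leaves = {2,7,8}. Remove leaf 2 (neighbor: 3).
Step 5: current leaves = {3,7,8}. Remove leaf 3 (neighbor: 1).

Answer: 3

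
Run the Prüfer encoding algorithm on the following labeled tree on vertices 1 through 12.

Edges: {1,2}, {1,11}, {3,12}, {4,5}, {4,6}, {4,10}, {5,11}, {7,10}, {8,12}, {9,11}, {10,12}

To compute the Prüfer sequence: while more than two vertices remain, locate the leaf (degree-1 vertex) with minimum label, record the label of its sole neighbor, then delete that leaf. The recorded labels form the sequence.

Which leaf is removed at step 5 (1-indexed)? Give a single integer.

Step 1: current leaves = {2,3,6,7,8,9}. Remove leaf 2 (neighbor: 1).
Step 2: current leaves = {1,3,6,7,8,9}. Remove leaf 1 (neighbor: 11).
Step 3: current leaves = {3,6,7,8,9}. Remove leaf 3 (neighbor: 12).
Step 4: current leaves = {6,7,8,9}. Remove leaf 6 (neighbor: 4).
Step 5: current leaves = {7,8,9}. Remove leaf 7 (neighbor: 10).

Answer: 7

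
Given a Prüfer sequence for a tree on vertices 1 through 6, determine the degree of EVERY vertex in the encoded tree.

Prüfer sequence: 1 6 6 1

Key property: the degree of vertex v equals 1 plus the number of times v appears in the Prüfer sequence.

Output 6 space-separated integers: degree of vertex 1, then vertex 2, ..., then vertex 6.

p_1 = 1: count[1] becomes 1
p_2 = 6: count[6] becomes 1
p_3 = 6: count[6] becomes 2
p_4 = 1: count[1] becomes 2
Degrees (1 + count): deg[1]=1+2=3, deg[2]=1+0=1, deg[3]=1+0=1, deg[4]=1+0=1, deg[5]=1+0=1, deg[6]=1+2=3

Answer: 3 1 1 1 1 3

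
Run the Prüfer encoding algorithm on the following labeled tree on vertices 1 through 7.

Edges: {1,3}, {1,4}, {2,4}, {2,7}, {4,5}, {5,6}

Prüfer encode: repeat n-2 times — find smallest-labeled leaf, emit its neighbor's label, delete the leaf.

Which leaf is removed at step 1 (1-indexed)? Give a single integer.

Step 1: current leaves = {3,6,7}. Remove leaf 3 (neighbor: 1).

Answer: 3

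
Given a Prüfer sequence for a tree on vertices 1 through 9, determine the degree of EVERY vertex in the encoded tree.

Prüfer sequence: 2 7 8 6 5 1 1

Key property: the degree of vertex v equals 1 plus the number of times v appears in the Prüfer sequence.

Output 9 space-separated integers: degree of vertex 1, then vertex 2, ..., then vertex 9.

Answer: 3 2 1 1 2 2 2 2 1

Derivation:
p_1 = 2: count[2] becomes 1
p_2 = 7: count[7] becomes 1
p_3 = 8: count[8] becomes 1
p_4 = 6: count[6] becomes 1
p_5 = 5: count[5] becomes 1
p_6 = 1: count[1] becomes 1
p_7 = 1: count[1] becomes 2
Degrees (1 + count): deg[1]=1+2=3, deg[2]=1+1=2, deg[3]=1+0=1, deg[4]=1+0=1, deg[5]=1+1=2, deg[6]=1+1=2, deg[7]=1+1=2, deg[8]=1+1=2, deg[9]=1+0=1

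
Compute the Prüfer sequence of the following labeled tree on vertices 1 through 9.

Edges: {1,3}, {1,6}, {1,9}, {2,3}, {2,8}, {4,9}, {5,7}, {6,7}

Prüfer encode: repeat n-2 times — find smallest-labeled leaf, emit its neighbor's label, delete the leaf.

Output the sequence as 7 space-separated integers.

Step 1: leaves = {4,5,8}. Remove smallest leaf 4, emit neighbor 9.
Step 2: leaves = {5,8,9}. Remove smallest leaf 5, emit neighbor 7.
Step 3: leaves = {7,8,9}. Remove smallest leaf 7, emit neighbor 6.
Step 4: leaves = {6,8,9}. Remove smallest leaf 6, emit neighbor 1.
Step 5: leaves = {8,9}. Remove smallest leaf 8, emit neighbor 2.
Step 6: leaves = {2,9}. Remove smallest leaf 2, emit neighbor 3.
Step 7: leaves = {3,9}. Remove smallest leaf 3, emit neighbor 1.
Done: 2 vertices remain (1, 9). Sequence = [9 7 6 1 2 3 1]

Answer: 9 7 6 1 2 3 1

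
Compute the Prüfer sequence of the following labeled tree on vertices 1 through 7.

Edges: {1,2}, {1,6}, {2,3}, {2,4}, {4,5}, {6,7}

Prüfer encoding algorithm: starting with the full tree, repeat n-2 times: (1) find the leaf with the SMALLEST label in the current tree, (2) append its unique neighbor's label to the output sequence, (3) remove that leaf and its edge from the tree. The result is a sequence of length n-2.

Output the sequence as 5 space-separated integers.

Step 1: leaves = {3,5,7}. Remove smallest leaf 3, emit neighbor 2.
Step 2: leaves = {5,7}. Remove smallest leaf 5, emit neighbor 4.
Step 3: leaves = {4,7}. Remove smallest leaf 4, emit neighbor 2.
Step 4: leaves = {2,7}. Remove smallest leaf 2, emit neighbor 1.
Step 5: leaves = {1,7}. Remove smallest leaf 1, emit neighbor 6.
Done: 2 vertices remain (6, 7). Sequence = [2 4 2 1 6]

Answer: 2 4 2 1 6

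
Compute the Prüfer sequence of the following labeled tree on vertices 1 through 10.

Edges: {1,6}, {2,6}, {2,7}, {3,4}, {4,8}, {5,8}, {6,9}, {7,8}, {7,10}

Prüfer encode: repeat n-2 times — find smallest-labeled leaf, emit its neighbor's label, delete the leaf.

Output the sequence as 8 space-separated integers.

Step 1: leaves = {1,3,5,9,10}. Remove smallest leaf 1, emit neighbor 6.
Step 2: leaves = {3,5,9,10}. Remove smallest leaf 3, emit neighbor 4.
Step 3: leaves = {4,5,9,10}. Remove smallest leaf 4, emit neighbor 8.
Step 4: leaves = {5,9,10}. Remove smallest leaf 5, emit neighbor 8.
Step 5: leaves = {8,9,10}. Remove smallest leaf 8, emit neighbor 7.
Step 6: leaves = {9,10}. Remove smallest leaf 9, emit neighbor 6.
Step 7: leaves = {6,10}. Remove smallest leaf 6, emit neighbor 2.
Step 8: leaves = {2,10}. Remove smallest leaf 2, emit neighbor 7.
Done: 2 vertices remain (7, 10). Sequence = [6 4 8 8 7 6 2 7]

Answer: 6 4 8 8 7 6 2 7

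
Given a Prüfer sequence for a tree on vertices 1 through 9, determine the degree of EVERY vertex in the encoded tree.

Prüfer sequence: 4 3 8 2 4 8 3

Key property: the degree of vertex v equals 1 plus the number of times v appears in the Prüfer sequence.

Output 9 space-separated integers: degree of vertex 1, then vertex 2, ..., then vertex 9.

Answer: 1 2 3 3 1 1 1 3 1

Derivation:
p_1 = 4: count[4] becomes 1
p_2 = 3: count[3] becomes 1
p_3 = 8: count[8] becomes 1
p_4 = 2: count[2] becomes 1
p_5 = 4: count[4] becomes 2
p_6 = 8: count[8] becomes 2
p_7 = 3: count[3] becomes 2
Degrees (1 + count): deg[1]=1+0=1, deg[2]=1+1=2, deg[3]=1+2=3, deg[4]=1+2=3, deg[5]=1+0=1, deg[6]=1+0=1, deg[7]=1+0=1, deg[8]=1+2=3, deg[9]=1+0=1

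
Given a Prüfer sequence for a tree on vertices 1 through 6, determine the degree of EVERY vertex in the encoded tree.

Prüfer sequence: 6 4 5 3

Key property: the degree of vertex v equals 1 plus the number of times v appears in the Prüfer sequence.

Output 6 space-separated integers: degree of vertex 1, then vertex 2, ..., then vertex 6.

p_1 = 6: count[6] becomes 1
p_2 = 4: count[4] becomes 1
p_3 = 5: count[5] becomes 1
p_4 = 3: count[3] becomes 1
Degrees (1 + count): deg[1]=1+0=1, deg[2]=1+0=1, deg[3]=1+1=2, deg[4]=1+1=2, deg[5]=1+1=2, deg[6]=1+1=2

Answer: 1 1 2 2 2 2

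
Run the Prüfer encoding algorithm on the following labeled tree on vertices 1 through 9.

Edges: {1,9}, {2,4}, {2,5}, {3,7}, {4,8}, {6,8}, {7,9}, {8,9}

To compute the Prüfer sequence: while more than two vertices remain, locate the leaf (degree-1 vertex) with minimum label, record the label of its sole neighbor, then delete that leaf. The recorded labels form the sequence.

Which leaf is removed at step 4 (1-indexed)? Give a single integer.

Step 1: current leaves = {1,3,5,6}. Remove leaf 1 (neighbor: 9).
Step 2: current leaves = {3,5,6}. Remove leaf 3 (neighbor: 7).
Step 3: current leaves = {5,6,7}. Remove leaf 5 (neighbor: 2).
Step 4: current leaves = {2,6,7}. Remove leaf 2 (neighbor: 4).

Answer: 2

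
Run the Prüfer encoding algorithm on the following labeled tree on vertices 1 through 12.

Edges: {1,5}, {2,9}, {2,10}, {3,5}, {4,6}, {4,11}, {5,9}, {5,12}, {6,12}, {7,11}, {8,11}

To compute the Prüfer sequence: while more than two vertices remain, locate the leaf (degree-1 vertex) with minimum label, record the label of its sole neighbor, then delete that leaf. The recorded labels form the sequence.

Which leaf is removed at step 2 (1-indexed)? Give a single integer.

Answer: 3

Derivation:
Step 1: current leaves = {1,3,7,8,10}. Remove leaf 1 (neighbor: 5).
Step 2: current leaves = {3,7,8,10}. Remove leaf 3 (neighbor: 5).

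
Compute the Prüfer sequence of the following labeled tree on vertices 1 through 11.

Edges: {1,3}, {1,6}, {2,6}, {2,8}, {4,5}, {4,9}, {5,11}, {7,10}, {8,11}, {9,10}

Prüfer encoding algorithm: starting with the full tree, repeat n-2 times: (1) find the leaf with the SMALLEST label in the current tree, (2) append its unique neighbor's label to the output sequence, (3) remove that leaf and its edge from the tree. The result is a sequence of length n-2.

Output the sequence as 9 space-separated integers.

Step 1: leaves = {3,7}. Remove smallest leaf 3, emit neighbor 1.
Step 2: leaves = {1,7}. Remove smallest leaf 1, emit neighbor 6.
Step 3: leaves = {6,7}. Remove smallest leaf 6, emit neighbor 2.
Step 4: leaves = {2,7}. Remove smallest leaf 2, emit neighbor 8.
Step 5: leaves = {7,8}. Remove smallest leaf 7, emit neighbor 10.
Step 6: leaves = {8,10}. Remove smallest leaf 8, emit neighbor 11.
Step 7: leaves = {10,11}. Remove smallest leaf 10, emit neighbor 9.
Step 8: leaves = {9,11}. Remove smallest leaf 9, emit neighbor 4.
Step 9: leaves = {4,11}. Remove smallest leaf 4, emit neighbor 5.
Done: 2 vertices remain (5, 11). Sequence = [1 6 2 8 10 11 9 4 5]

Answer: 1 6 2 8 10 11 9 4 5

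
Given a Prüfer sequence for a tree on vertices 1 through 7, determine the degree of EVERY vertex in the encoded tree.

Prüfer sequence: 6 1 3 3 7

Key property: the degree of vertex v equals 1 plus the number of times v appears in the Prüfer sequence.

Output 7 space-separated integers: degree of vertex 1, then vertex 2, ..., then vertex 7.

p_1 = 6: count[6] becomes 1
p_2 = 1: count[1] becomes 1
p_3 = 3: count[3] becomes 1
p_4 = 3: count[3] becomes 2
p_5 = 7: count[7] becomes 1
Degrees (1 + count): deg[1]=1+1=2, deg[2]=1+0=1, deg[3]=1+2=3, deg[4]=1+0=1, deg[5]=1+0=1, deg[6]=1+1=2, deg[7]=1+1=2

Answer: 2 1 3 1 1 2 2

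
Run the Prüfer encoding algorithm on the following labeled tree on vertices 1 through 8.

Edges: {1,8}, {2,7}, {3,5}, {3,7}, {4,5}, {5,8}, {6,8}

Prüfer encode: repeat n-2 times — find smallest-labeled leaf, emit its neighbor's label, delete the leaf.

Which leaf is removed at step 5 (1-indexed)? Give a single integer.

Answer: 7

Derivation:
Step 1: current leaves = {1,2,4,6}. Remove leaf 1 (neighbor: 8).
Step 2: current leaves = {2,4,6}. Remove leaf 2 (neighbor: 7).
Step 3: current leaves = {4,6,7}. Remove leaf 4 (neighbor: 5).
Step 4: current leaves = {6,7}. Remove leaf 6 (neighbor: 8).
Step 5: current leaves = {7,8}. Remove leaf 7 (neighbor: 3).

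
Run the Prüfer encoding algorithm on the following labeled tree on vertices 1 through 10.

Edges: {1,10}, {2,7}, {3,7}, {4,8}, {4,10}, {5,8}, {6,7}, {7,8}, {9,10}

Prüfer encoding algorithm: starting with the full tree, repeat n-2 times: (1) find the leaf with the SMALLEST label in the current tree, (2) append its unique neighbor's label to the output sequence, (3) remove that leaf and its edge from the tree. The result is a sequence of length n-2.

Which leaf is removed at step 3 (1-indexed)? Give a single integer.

Answer: 3

Derivation:
Step 1: current leaves = {1,2,3,5,6,9}. Remove leaf 1 (neighbor: 10).
Step 2: current leaves = {2,3,5,6,9}. Remove leaf 2 (neighbor: 7).
Step 3: current leaves = {3,5,6,9}. Remove leaf 3 (neighbor: 7).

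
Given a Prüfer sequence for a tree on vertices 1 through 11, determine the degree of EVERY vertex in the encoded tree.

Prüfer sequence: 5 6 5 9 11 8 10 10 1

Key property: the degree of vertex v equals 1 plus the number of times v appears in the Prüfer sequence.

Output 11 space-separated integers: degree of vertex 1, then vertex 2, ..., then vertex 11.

Answer: 2 1 1 1 3 2 1 2 2 3 2

Derivation:
p_1 = 5: count[5] becomes 1
p_2 = 6: count[6] becomes 1
p_3 = 5: count[5] becomes 2
p_4 = 9: count[9] becomes 1
p_5 = 11: count[11] becomes 1
p_6 = 8: count[8] becomes 1
p_7 = 10: count[10] becomes 1
p_8 = 10: count[10] becomes 2
p_9 = 1: count[1] becomes 1
Degrees (1 + count): deg[1]=1+1=2, deg[2]=1+0=1, deg[3]=1+0=1, deg[4]=1+0=1, deg[5]=1+2=3, deg[6]=1+1=2, deg[7]=1+0=1, deg[8]=1+1=2, deg[9]=1+1=2, deg[10]=1+2=3, deg[11]=1+1=2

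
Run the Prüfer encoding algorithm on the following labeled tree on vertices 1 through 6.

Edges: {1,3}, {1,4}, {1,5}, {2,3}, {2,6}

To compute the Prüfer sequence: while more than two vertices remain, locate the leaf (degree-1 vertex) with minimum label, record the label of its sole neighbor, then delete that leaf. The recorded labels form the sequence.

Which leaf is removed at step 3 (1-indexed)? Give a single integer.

Answer: 1

Derivation:
Step 1: current leaves = {4,5,6}. Remove leaf 4 (neighbor: 1).
Step 2: current leaves = {5,6}. Remove leaf 5 (neighbor: 1).
Step 3: current leaves = {1,6}. Remove leaf 1 (neighbor: 3).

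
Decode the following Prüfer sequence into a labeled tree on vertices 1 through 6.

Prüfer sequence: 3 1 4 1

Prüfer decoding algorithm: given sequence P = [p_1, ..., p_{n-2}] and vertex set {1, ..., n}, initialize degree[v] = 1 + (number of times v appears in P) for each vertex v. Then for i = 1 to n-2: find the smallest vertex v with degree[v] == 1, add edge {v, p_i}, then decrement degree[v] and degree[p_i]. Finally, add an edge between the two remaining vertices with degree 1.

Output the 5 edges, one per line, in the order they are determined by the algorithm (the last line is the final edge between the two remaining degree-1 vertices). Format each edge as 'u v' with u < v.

Answer: 2 3
1 3
4 5
1 4
1 6

Derivation:
Initial degrees: {1:3, 2:1, 3:2, 4:2, 5:1, 6:1}
Step 1: smallest deg-1 vertex = 2, p_1 = 3. Add edge {2,3}. Now deg[2]=0, deg[3]=1.
Step 2: smallest deg-1 vertex = 3, p_2 = 1. Add edge {1,3}. Now deg[3]=0, deg[1]=2.
Step 3: smallest deg-1 vertex = 5, p_3 = 4. Add edge {4,5}. Now deg[5]=0, deg[4]=1.
Step 4: smallest deg-1 vertex = 4, p_4 = 1. Add edge {1,4}. Now deg[4]=0, deg[1]=1.
Final: two remaining deg-1 vertices are 1, 6. Add edge {1,6}.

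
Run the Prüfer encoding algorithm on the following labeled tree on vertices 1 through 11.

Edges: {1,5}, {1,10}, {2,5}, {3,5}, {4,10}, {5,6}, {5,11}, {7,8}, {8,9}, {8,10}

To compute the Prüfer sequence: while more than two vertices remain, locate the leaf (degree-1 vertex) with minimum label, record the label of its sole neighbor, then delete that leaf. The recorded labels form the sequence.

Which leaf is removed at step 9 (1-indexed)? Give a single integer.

Answer: 1

Derivation:
Step 1: current leaves = {2,3,4,6,7,9,11}. Remove leaf 2 (neighbor: 5).
Step 2: current leaves = {3,4,6,7,9,11}. Remove leaf 3 (neighbor: 5).
Step 3: current leaves = {4,6,7,9,11}. Remove leaf 4 (neighbor: 10).
Step 4: current leaves = {6,7,9,11}. Remove leaf 6 (neighbor: 5).
Step 5: current leaves = {7,9,11}. Remove leaf 7 (neighbor: 8).
Step 6: current leaves = {9,11}. Remove leaf 9 (neighbor: 8).
Step 7: current leaves = {8,11}. Remove leaf 8 (neighbor: 10).
Step 8: current leaves = {10,11}. Remove leaf 10 (neighbor: 1).
Step 9: current leaves = {1,11}. Remove leaf 1 (neighbor: 5).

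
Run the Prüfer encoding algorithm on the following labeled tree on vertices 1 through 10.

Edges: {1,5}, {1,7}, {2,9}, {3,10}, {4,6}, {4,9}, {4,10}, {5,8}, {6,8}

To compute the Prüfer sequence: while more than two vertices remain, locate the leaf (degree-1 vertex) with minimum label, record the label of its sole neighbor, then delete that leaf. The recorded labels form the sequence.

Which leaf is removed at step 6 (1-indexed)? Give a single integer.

Answer: 8

Derivation:
Step 1: current leaves = {2,3,7}. Remove leaf 2 (neighbor: 9).
Step 2: current leaves = {3,7,9}. Remove leaf 3 (neighbor: 10).
Step 3: current leaves = {7,9,10}. Remove leaf 7 (neighbor: 1).
Step 4: current leaves = {1,9,10}. Remove leaf 1 (neighbor: 5).
Step 5: current leaves = {5,9,10}. Remove leaf 5 (neighbor: 8).
Step 6: current leaves = {8,9,10}. Remove leaf 8 (neighbor: 6).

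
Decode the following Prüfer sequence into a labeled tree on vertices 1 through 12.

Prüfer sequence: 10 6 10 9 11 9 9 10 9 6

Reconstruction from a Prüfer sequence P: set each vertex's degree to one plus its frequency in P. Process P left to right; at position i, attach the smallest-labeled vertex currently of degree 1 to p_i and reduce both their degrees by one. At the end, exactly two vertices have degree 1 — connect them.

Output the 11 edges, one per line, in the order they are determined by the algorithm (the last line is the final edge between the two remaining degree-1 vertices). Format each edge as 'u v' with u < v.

Initial degrees: {1:1, 2:1, 3:1, 4:1, 5:1, 6:3, 7:1, 8:1, 9:5, 10:4, 11:2, 12:1}
Step 1: smallest deg-1 vertex = 1, p_1 = 10. Add edge {1,10}. Now deg[1]=0, deg[10]=3.
Step 2: smallest deg-1 vertex = 2, p_2 = 6. Add edge {2,6}. Now deg[2]=0, deg[6]=2.
Step 3: smallest deg-1 vertex = 3, p_3 = 10. Add edge {3,10}. Now deg[3]=0, deg[10]=2.
Step 4: smallest deg-1 vertex = 4, p_4 = 9. Add edge {4,9}. Now deg[4]=0, deg[9]=4.
Step 5: smallest deg-1 vertex = 5, p_5 = 11. Add edge {5,11}. Now deg[5]=0, deg[11]=1.
Step 6: smallest deg-1 vertex = 7, p_6 = 9. Add edge {7,9}. Now deg[7]=0, deg[9]=3.
Step 7: smallest deg-1 vertex = 8, p_7 = 9. Add edge {8,9}. Now deg[8]=0, deg[9]=2.
Step 8: smallest deg-1 vertex = 11, p_8 = 10. Add edge {10,11}. Now deg[11]=0, deg[10]=1.
Step 9: smallest deg-1 vertex = 10, p_9 = 9. Add edge {9,10}. Now deg[10]=0, deg[9]=1.
Step 10: smallest deg-1 vertex = 9, p_10 = 6. Add edge {6,9}. Now deg[9]=0, deg[6]=1.
Final: two remaining deg-1 vertices are 6, 12. Add edge {6,12}.

Answer: 1 10
2 6
3 10
4 9
5 11
7 9
8 9
10 11
9 10
6 9
6 12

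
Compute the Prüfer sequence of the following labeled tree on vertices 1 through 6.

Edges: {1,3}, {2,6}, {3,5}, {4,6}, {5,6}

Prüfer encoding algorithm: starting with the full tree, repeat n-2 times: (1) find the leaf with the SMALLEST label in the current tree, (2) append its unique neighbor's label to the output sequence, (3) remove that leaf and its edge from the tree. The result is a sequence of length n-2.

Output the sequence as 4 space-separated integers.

Step 1: leaves = {1,2,4}. Remove smallest leaf 1, emit neighbor 3.
Step 2: leaves = {2,3,4}. Remove smallest leaf 2, emit neighbor 6.
Step 3: leaves = {3,4}. Remove smallest leaf 3, emit neighbor 5.
Step 4: leaves = {4,5}. Remove smallest leaf 4, emit neighbor 6.
Done: 2 vertices remain (5, 6). Sequence = [3 6 5 6]

Answer: 3 6 5 6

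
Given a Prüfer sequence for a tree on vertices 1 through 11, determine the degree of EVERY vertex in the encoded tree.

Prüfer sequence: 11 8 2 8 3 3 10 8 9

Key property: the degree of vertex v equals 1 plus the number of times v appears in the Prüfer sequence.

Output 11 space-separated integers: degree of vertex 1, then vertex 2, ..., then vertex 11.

p_1 = 11: count[11] becomes 1
p_2 = 8: count[8] becomes 1
p_3 = 2: count[2] becomes 1
p_4 = 8: count[8] becomes 2
p_5 = 3: count[3] becomes 1
p_6 = 3: count[3] becomes 2
p_7 = 10: count[10] becomes 1
p_8 = 8: count[8] becomes 3
p_9 = 9: count[9] becomes 1
Degrees (1 + count): deg[1]=1+0=1, deg[2]=1+1=2, deg[3]=1+2=3, deg[4]=1+0=1, deg[5]=1+0=1, deg[6]=1+0=1, deg[7]=1+0=1, deg[8]=1+3=4, deg[9]=1+1=2, deg[10]=1+1=2, deg[11]=1+1=2

Answer: 1 2 3 1 1 1 1 4 2 2 2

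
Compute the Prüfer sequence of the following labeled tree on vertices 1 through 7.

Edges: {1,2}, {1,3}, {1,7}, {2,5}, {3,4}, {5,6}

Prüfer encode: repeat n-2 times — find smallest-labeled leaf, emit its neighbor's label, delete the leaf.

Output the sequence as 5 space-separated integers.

Answer: 3 1 5 2 1

Derivation:
Step 1: leaves = {4,6,7}. Remove smallest leaf 4, emit neighbor 3.
Step 2: leaves = {3,6,7}. Remove smallest leaf 3, emit neighbor 1.
Step 3: leaves = {6,7}. Remove smallest leaf 6, emit neighbor 5.
Step 4: leaves = {5,7}. Remove smallest leaf 5, emit neighbor 2.
Step 5: leaves = {2,7}. Remove smallest leaf 2, emit neighbor 1.
Done: 2 vertices remain (1, 7). Sequence = [3 1 5 2 1]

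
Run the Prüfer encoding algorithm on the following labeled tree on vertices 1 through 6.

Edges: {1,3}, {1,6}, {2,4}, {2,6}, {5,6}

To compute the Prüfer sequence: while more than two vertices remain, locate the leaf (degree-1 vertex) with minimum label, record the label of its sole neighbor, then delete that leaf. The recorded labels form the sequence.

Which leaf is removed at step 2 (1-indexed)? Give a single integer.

Answer: 1

Derivation:
Step 1: current leaves = {3,4,5}. Remove leaf 3 (neighbor: 1).
Step 2: current leaves = {1,4,5}. Remove leaf 1 (neighbor: 6).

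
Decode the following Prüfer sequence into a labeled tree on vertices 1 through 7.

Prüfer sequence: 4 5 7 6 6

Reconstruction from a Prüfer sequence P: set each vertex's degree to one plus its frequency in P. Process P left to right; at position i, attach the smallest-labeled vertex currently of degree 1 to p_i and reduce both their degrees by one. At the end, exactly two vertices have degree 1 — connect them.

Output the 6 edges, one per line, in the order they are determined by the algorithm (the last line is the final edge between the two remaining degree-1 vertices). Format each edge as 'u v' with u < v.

Answer: 1 4
2 5
3 7
4 6
5 6
6 7

Derivation:
Initial degrees: {1:1, 2:1, 3:1, 4:2, 5:2, 6:3, 7:2}
Step 1: smallest deg-1 vertex = 1, p_1 = 4. Add edge {1,4}. Now deg[1]=0, deg[4]=1.
Step 2: smallest deg-1 vertex = 2, p_2 = 5. Add edge {2,5}. Now deg[2]=0, deg[5]=1.
Step 3: smallest deg-1 vertex = 3, p_3 = 7. Add edge {3,7}. Now deg[3]=0, deg[7]=1.
Step 4: smallest deg-1 vertex = 4, p_4 = 6. Add edge {4,6}. Now deg[4]=0, deg[6]=2.
Step 5: smallest deg-1 vertex = 5, p_5 = 6. Add edge {5,6}. Now deg[5]=0, deg[6]=1.
Final: two remaining deg-1 vertices are 6, 7. Add edge {6,7}.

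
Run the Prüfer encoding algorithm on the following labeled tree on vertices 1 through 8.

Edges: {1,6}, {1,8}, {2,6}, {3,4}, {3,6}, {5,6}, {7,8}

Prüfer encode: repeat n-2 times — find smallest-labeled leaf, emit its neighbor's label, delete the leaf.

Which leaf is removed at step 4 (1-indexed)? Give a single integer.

Answer: 5

Derivation:
Step 1: current leaves = {2,4,5,7}. Remove leaf 2 (neighbor: 6).
Step 2: current leaves = {4,5,7}. Remove leaf 4 (neighbor: 3).
Step 3: current leaves = {3,5,7}. Remove leaf 3 (neighbor: 6).
Step 4: current leaves = {5,7}. Remove leaf 5 (neighbor: 6).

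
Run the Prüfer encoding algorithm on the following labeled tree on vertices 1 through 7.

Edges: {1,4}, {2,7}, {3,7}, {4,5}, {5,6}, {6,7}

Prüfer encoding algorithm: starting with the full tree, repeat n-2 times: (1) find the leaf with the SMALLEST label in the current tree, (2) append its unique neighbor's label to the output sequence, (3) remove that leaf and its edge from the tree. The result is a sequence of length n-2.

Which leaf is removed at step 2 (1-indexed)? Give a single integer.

Step 1: current leaves = {1,2,3}. Remove leaf 1 (neighbor: 4).
Step 2: current leaves = {2,3,4}. Remove leaf 2 (neighbor: 7).

Answer: 2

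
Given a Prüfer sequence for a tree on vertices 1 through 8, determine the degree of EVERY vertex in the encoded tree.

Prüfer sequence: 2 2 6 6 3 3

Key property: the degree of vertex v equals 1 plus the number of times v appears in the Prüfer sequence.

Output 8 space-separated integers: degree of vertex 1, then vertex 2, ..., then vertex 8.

Answer: 1 3 3 1 1 3 1 1

Derivation:
p_1 = 2: count[2] becomes 1
p_2 = 2: count[2] becomes 2
p_3 = 6: count[6] becomes 1
p_4 = 6: count[6] becomes 2
p_5 = 3: count[3] becomes 1
p_6 = 3: count[3] becomes 2
Degrees (1 + count): deg[1]=1+0=1, deg[2]=1+2=3, deg[3]=1+2=3, deg[4]=1+0=1, deg[5]=1+0=1, deg[6]=1+2=3, deg[7]=1+0=1, deg[8]=1+0=1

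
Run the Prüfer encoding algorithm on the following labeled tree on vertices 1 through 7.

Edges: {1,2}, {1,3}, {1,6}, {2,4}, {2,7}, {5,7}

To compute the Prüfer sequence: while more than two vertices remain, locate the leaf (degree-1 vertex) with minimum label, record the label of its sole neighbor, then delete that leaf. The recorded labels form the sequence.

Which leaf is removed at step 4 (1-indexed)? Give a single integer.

Step 1: current leaves = {3,4,5,6}. Remove leaf 3 (neighbor: 1).
Step 2: current leaves = {4,5,6}. Remove leaf 4 (neighbor: 2).
Step 3: current leaves = {5,6}. Remove leaf 5 (neighbor: 7).
Step 4: current leaves = {6,7}. Remove leaf 6 (neighbor: 1).

Answer: 6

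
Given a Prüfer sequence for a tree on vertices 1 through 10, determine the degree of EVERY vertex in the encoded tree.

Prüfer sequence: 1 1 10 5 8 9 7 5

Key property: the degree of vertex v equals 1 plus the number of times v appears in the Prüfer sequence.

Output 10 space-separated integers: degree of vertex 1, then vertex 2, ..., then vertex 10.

p_1 = 1: count[1] becomes 1
p_2 = 1: count[1] becomes 2
p_3 = 10: count[10] becomes 1
p_4 = 5: count[5] becomes 1
p_5 = 8: count[8] becomes 1
p_6 = 9: count[9] becomes 1
p_7 = 7: count[7] becomes 1
p_8 = 5: count[5] becomes 2
Degrees (1 + count): deg[1]=1+2=3, deg[2]=1+0=1, deg[3]=1+0=1, deg[4]=1+0=1, deg[5]=1+2=3, deg[6]=1+0=1, deg[7]=1+1=2, deg[8]=1+1=2, deg[9]=1+1=2, deg[10]=1+1=2

Answer: 3 1 1 1 3 1 2 2 2 2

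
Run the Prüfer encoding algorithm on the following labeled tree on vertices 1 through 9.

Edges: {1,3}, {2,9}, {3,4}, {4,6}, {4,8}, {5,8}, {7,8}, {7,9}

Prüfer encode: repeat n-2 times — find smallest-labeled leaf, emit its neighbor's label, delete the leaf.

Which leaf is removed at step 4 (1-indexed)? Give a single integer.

Step 1: current leaves = {1,2,5,6}. Remove leaf 1 (neighbor: 3).
Step 2: current leaves = {2,3,5,6}. Remove leaf 2 (neighbor: 9).
Step 3: current leaves = {3,5,6,9}. Remove leaf 3 (neighbor: 4).
Step 4: current leaves = {5,6,9}. Remove leaf 5 (neighbor: 8).

Answer: 5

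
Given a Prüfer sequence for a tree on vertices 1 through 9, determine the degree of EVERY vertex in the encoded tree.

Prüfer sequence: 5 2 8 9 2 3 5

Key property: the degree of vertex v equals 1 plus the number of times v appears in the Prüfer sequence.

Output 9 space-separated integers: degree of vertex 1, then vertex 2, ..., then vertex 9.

p_1 = 5: count[5] becomes 1
p_2 = 2: count[2] becomes 1
p_3 = 8: count[8] becomes 1
p_4 = 9: count[9] becomes 1
p_5 = 2: count[2] becomes 2
p_6 = 3: count[3] becomes 1
p_7 = 5: count[5] becomes 2
Degrees (1 + count): deg[1]=1+0=1, deg[2]=1+2=3, deg[3]=1+1=2, deg[4]=1+0=1, deg[5]=1+2=3, deg[6]=1+0=1, deg[7]=1+0=1, deg[8]=1+1=2, deg[9]=1+1=2

Answer: 1 3 2 1 3 1 1 2 2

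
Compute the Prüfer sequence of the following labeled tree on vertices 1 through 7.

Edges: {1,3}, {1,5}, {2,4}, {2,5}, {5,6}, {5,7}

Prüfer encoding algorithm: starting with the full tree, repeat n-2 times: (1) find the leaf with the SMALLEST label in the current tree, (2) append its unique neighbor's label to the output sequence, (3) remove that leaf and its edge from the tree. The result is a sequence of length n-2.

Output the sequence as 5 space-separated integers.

Answer: 1 5 2 5 5

Derivation:
Step 1: leaves = {3,4,6,7}. Remove smallest leaf 3, emit neighbor 1.
Step 2: leaves = {1,4,6,7}. Remove smallest leaf 1, emit neighbor 5.
Step 3: leaves = {4,6,7}. Remove smallest leaf 4, emit neighbor 2.
Step 4: leaves = {2,6,7}. Remove smallest leaf 2, emit neighbor 5.
Step 5: leaves = {6,7}. Remove smallest leaf 6, emit neighbor 5.
Done: 2 vertices remain (5, 7). Sequence = [1 5 2 5 5]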